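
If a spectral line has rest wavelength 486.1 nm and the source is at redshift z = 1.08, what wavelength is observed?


lam_obs = lam_emit * (1 + z) = 486.1 * (1 + 1.08) = 1011.088

1011.088 nm


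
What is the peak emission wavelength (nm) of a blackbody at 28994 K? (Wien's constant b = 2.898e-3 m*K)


lam_max = b / T = 2.898e-3 / 28994 = 9.995e-08 m = 99.9517 nm

99.9517 nm


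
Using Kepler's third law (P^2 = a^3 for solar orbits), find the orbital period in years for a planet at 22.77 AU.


P = a^(3/2) = 22.77^1.5 = 108.6537

108.6537 years


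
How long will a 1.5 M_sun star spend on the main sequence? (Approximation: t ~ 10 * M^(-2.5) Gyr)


t = 10 * M^(-2.5) = 10 * 1.5^(-2.5) = 3.6289

3.6289 Gyr


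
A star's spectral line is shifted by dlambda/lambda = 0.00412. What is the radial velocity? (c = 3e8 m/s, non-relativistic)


v = (dlambda/lambda) * c = 0.00412 * 3e8 = 1.236e+06

1.236e+06 m/s


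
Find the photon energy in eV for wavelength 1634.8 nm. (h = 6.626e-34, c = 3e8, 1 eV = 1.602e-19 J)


E = hc/lambda = 6.626e-34 * 3e8 / 1.635e-06 = 1.216e-19 J = 0.759 eV

0.759 eV


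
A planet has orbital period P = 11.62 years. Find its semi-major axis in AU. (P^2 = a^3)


a = P^(2/3) = 11.62^(2/3) = 5.1302

5.1302 AU


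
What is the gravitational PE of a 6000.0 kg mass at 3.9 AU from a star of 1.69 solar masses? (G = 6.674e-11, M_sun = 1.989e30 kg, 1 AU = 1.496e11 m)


M = 1.69 * 1.989e30 kg = 3.36141e+30 kg; r = 3.9 AU * 1.496e11 m/AU = 5.8344e+11 m. U = -GM*m/r = -(6.674e-11 * 3.36141e+30 * 6000.0) / 5.8344e+11 = -2.307e+12

-2.307e+12 J


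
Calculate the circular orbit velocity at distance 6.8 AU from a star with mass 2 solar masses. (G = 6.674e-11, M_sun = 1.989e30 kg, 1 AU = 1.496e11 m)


v = sqrt(GM/r) = sqrt(6.674e-11 * 3.978e+30 / 1.017e+12) = 16154.9358

16154.9358 m/s


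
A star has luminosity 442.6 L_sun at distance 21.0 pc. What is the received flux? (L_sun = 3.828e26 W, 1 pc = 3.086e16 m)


F = L / (4*pi*d^2) = 1.694e+29 / (4*pi*(6.481e+17)^2) = 3.210e-08

3.210e-08 W/m^2


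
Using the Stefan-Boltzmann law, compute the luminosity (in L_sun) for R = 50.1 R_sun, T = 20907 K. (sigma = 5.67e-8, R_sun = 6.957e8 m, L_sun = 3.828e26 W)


R = 50.1 * 6.957e8 m = 3.485457e+10 m. L = 4*pi*R^2*sigma*T^4 = 4*pi*(3.485457e+10)^2 * 5.67e-8 * 20907^4 = 1.653785799e+32 W. L/L_sun = 1.653785799e+32 / 3.828e26 = 432023.4584

432023.4584 L_sun


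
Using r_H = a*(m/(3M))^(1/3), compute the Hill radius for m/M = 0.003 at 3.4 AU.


r_H = a * (m/3M)^(1/3) = 3.4 * (0.003/3)^(1/3) = 0.34

0.34 AU


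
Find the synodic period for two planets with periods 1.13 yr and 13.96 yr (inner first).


1/P_syn = |1/P1 - 1/P2| = |1/1.13 - 1/13.96| => P_syn = 1.2295

1.2295 years


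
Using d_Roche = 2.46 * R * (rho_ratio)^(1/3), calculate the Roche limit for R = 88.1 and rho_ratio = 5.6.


d_Roche = 2.46 * 88.1 * 5.6^(1/3) = 384.8638

384.8638


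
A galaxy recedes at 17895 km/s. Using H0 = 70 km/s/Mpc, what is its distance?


d = v / H0 = 17895 / 70 = 255.6429

255.6429 Mpc


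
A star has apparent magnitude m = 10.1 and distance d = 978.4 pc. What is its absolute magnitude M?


M = m - 5*log10(d) + 5 = 10.1 - 5*log10(978.4) + 5 = 0.1474

0.1474


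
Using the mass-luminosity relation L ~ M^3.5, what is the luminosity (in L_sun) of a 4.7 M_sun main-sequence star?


L/L_sun = (M/M_sun)^3.5 = 4.7^3.5 = 225.0829

225.0829 L_sun


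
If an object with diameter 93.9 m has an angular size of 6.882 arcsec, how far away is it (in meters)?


D = size / theta_rad, theta_rad = 6.882 * pi/(180*3600) = 3.336e-05, D = 2.814e+06

2.814e+06 m


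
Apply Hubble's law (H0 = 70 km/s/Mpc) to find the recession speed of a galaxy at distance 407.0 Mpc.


v = H0 * d = 70 * 407.0 = 28490.0

28490.0 km/s


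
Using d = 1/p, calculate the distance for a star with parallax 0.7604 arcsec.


d = 1/p = 1/0.7604 = 1.3151

1.3151 pc


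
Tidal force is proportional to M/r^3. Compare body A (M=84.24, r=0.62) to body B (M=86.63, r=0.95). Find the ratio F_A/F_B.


Ratio = (M1/r1^3) / (M2/r2^3) = (84.24/0.62^3) / (86.63/0.95^3) = 3.4982

3.4982


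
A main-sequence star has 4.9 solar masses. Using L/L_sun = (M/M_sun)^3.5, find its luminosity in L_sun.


L/L_sun = (M/M_sun)^3.5 = 4.9^3.5 = 260.4272

260.4272 L_sun


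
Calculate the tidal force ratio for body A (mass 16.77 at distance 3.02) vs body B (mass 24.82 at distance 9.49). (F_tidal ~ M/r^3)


Ratio = (M1/r1^3) / (M2/r2^3) = (16.77/3.02^3) / (24.82/9.49^3) = 20.9657

20.9657


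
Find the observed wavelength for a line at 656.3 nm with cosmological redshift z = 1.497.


lam_obs = lam_emit * (1 + z) = 656.3 * (1 + 1.497) = 1638.7811

1638.7811 nm


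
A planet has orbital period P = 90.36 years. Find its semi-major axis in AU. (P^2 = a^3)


a = P^(2/3) = 90.36^(2/3) = 20.1365

20.1365 AU


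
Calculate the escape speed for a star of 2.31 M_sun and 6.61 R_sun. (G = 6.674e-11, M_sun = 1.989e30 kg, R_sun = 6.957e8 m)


M = 2.31 * 1.989e30 kg = 4.59459e+30 kg; R = 6.61 * 6.957e8 m = 4.598577e+09 m. v_esc = sqrt(2GM/R) = sqrt(2 * 6.674e-11 * 4.59459e+30 / 4.598577e+09) = 365190.7335

365190.7335 m/s


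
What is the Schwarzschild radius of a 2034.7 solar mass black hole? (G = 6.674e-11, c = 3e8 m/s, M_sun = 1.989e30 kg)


M = 2034.7 * 1.989e30 kg = 4.0470183e+33 kg. rs = 2GM/c^2 = 2 * 6.674e-11 * 4.0470183e+33 / (3e8)^2 = 6.002e+06

6.002e+06 m


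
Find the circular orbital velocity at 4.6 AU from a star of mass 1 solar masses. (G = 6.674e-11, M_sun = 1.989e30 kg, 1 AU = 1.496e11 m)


v = sqrt(GM/r) = sqrt(6.674e-11 * 1.989e+30 / 6.882e+11) = 13888.8338

13888.8338 m/s


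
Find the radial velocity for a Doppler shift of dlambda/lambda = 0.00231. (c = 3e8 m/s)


v = (dlambda/lambda) * c = 0.00231 * 3e8 = 693000.0

693000.0 m/s


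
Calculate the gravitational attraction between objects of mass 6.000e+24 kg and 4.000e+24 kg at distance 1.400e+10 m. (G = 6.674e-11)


F = G*m1*m2/r^2 = 6.674e-11 * 6.000e+24 * 4.000e+24 / (1.400e+10)^2 = 6.674e-11 * 2.400e+49 / 1.960e+20 = 8.172e+18

8.172e+18 N


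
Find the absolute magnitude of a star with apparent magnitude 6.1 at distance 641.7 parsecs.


M = m - 5*log10(d) + 5 = 6.1 - 5*log10(641.7) + 5 = -2.9367

-2.9367


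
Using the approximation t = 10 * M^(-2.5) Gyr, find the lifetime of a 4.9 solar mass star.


t = 10 * M^(-2.5) = 10 * 4.9^(-2.5) = 0.1882

0.1882 Gyr


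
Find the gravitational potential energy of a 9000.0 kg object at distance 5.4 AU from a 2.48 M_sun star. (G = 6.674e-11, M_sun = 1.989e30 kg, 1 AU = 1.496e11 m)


M = 2.48 * 1.989e30 kg = 4.93272e+30 kg; r = 5.4 AU * 1.496e11 m/AU = 8.0784e+11 m. U = -GM*m/r = -(6.674e-11 * 4.93272e+30 * 9000.0) / 8.0784e+11 = -3.668e+12

-3.668e+12 J


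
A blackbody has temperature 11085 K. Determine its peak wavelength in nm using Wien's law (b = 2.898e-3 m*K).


lam_max = b / T = 2.898e-3 / 11085 = 2.614e-07 m = 261.4344 nm

261.4344 nm


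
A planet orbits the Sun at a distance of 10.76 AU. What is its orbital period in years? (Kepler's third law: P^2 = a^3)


P = a^(3/2) = 10.76^1.5 = 35.2954

35.2954 years


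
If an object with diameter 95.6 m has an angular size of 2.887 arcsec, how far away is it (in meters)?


D = size / theta_rad, theta_rad = 2.887 * pi/(180*3600) = 1.400e-05, D = 6.830e+06

6.830e+06 m


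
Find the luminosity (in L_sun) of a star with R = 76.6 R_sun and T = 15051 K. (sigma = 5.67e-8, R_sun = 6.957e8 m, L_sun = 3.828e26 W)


R = 76.6 * 6.957e8 m = 5.329062e+10 m. L = 4*pi*R^2*sigma*T^4 = 4*pi*(5.329062e+10)^2 * 5.67e-8 * 15051^4 = 1.038378989e+32 W. L/L_sun = 1.038378989e+32 / 3.828e26 = 271258.8791

271258.8791 L_sun


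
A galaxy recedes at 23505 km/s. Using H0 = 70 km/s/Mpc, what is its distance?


d = v / H0 = 23505 / 70 = 335.7857

335.7857 Mpc


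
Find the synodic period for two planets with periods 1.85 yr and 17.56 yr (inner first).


1/P_syn = |1/P1 - 1/P2| = |1/1.85 - 1/17.56| => P_syn = 2.0679

2.0679 years


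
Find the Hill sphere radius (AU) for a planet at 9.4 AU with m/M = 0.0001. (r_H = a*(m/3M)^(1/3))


r_H = a * (m/3M)^(1/3) = 9.4 * (0.0001/3)^(1/3) = 0.3025

0.3025 AU


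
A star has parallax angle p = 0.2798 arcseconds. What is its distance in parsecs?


d = 1/p = 1/0.2798 = 3.574

3.574 pc


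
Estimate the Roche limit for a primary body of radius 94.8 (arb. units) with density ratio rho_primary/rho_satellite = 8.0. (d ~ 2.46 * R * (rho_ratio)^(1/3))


d_Roche = 2.46 * 94.8 * 8.0^(1/3) = 466.416

466.416


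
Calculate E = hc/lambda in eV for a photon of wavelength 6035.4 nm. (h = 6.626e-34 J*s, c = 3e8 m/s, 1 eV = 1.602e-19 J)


E = hc/lambda = 6.626e-34 * 3e8 / 6.035e-06 = 3.294e-20 J = 0.2056 eV

0.2056 eV


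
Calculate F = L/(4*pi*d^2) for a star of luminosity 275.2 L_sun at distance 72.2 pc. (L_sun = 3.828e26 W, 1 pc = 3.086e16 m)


F = L / (4*pi*d^2) = 1.053e+29 / (4*pi*(2.228e+18)^2) = 1.689e-09

1.689e-09 W/m^2


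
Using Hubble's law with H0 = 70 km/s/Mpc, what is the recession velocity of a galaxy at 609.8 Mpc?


v = H0 * d = 70 * 609.8 = 42686.0

42686.0 km/s


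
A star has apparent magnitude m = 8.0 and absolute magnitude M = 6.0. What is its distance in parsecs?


d = 10^((m - M + 5)/5) = 10^((8.0 - 6.0 + 5)/5) = 25.1189

25.1189 pc


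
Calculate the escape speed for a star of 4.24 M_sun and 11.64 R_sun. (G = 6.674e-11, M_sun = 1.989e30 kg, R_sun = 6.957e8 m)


M = 4.24 * 1.989e30 kg = 8.43336e+30 kg; R = 11.64 * 6.957e8 m = 8.097948e+09 m. v_esc = sqrt(2GM/R) = sqrt(2 * 6.674e-11 * 8.43336e+30 / 8.097948e+09) = 372838.6502

372838.6502 m/s


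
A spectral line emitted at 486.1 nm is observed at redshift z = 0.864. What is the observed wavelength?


lam_obs = lam_emit * (1 + z) = 486.1 * (1 + 0.864) = 906.0904

906.0904 nm


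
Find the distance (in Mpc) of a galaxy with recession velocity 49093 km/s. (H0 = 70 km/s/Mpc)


d = v / H0 = 49093 / 70 = 701.3286

701.3286 Mpc


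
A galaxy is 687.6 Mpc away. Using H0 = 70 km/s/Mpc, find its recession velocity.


v = H0 * d = 70 * 687.6 = 48132.0

48132.0 km/s


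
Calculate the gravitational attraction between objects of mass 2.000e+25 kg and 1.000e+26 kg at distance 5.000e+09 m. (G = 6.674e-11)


F = G*m1*m2/r^2 = 6.674e-11 * 2.000e+25 * 1.000e+26 / (5.000e+09)^2 = 6.674e-11 * 2.000e+51 / 2.500e+19 = 5.339e+21

5.339e+21 N


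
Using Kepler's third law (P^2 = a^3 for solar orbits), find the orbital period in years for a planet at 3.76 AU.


P = a^(3/2) = 3.76^1.5 = 7.2909

7.2909 years


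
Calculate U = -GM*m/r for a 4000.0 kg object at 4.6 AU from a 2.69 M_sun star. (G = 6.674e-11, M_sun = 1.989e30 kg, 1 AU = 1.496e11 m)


M = 2.69 * 1.989e30 kg = 5.35041e+30 kg; r = 4.6 AU * 1.496e11 m/AU = 6.8816e+11 m. U = -GM*m/r = -(6.674e-11 * 5.35041e+30 * 4000.0) / 6.8816e+11 = -2.076e+12

-2.076e+12 J


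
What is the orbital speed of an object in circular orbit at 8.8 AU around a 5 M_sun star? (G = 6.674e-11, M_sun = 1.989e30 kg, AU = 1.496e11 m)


v = sqrt(GM/r) = sqrt(6.674e-11 * 9.945e+30 / 1.316e+12) = 22453.7231

22453.7231 m/s


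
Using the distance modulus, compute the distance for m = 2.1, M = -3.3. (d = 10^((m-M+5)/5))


d = 10^((m - M + 5)/5) = 10^((2.1 - -3.3 + 5)/5) = 120.2264

120.2264 pc


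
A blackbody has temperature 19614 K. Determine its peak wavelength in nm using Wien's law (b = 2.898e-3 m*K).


lam_max = b / T = 2.898e-3 / 19614 = 1.478e-07 m = 147.7516 nm

147.7516 nm


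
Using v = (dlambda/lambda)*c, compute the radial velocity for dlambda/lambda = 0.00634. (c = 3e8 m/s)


v = (dlambda/lambda) * c = 0.00634 * 3e8 = 1.902e+06

1.902e+06 m/s


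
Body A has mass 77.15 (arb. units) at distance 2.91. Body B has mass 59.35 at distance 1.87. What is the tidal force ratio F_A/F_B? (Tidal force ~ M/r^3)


Ratio = (M1/r1^3) / (M2/r2^3) = (77.15/2.91^3) / (59.35/1.87^3) = 0.345

0.345


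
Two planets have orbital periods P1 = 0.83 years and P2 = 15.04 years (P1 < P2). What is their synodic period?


1/P_syn = |1/P1 - 1/P2| = |1/0.83 - 1/15.04| => P_syn = 0.8785

0.8785 years


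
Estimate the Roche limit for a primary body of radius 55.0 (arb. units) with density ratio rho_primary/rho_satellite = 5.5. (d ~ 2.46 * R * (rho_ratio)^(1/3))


d_Roche = 2.46 * 55.0 * 5.5^(1/3) = 238.8281

238.8281


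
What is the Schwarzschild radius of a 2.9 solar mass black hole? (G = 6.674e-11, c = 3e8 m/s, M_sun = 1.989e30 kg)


M = 2.9 * 1.989e30 kg = 5.7681e+30 kg. rs = 2GM/c^2 = 2 * 6.674e-11 * 5.7681e+30 / (3e8)^2 = 8554.7332

8554.7332 m


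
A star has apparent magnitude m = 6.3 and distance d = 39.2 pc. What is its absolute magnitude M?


M = m - 5*log10(d) + 5 = 6.3 - 5*log10(39.2) + 5 = 3.3336

3.3336


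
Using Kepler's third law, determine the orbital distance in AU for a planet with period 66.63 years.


a = P^(2/3) = 66.63^(2/3) = 16.4354

16.4354 AU


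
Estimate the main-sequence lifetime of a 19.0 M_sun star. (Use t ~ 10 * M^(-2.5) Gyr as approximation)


t = 10 * M^(-2.5) = 10 * 19.0^(-2.5) = 0.0064

0.0064 Gyr


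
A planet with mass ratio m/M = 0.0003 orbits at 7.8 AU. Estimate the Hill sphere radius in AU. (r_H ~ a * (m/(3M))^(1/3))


r_H = a * (m/3M)^(1/3) = 7.8 * (0.0003/3)^(1/3) = 0.362

0.362 AU


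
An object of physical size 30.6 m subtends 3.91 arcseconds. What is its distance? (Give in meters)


D = size / theta_rad, theta_rad = 3.91 * pi/(180*3600) = 1.896e-05, D = 1.614e+06

1.614e+06 m


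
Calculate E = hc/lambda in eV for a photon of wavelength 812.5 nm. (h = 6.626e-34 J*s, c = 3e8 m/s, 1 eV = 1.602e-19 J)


E = hc/lambda = 6.626e-34 * 3e8 / 8.125e-07 = 2.447e-19 J = 1.5272 eV

1.5272 eV


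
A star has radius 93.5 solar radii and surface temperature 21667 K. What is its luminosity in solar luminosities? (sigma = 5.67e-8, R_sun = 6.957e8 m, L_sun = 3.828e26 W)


R = 93.5 * 6.957e8 m = 6.504795e+10 m. L = 4*pi*R^2*sigma*T^4 = 4*pi*(6.504795e+10)^2 * 5.67e-8 * 21667^4 = 6.644392582e+32 W. L/L_sun = 6.644392582e+32 / 3.828e26 = 1.736e+06

1.736e+06 L_sun


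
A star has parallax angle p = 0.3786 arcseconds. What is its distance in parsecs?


d = 1/p = 1/0.3786 = 2.6413

2.6413 pc


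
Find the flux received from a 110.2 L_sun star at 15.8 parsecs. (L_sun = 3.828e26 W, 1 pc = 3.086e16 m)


F = L / (4*pi*d^2) = 4.218e+28 / (4*pi*(4.876e+17)^2) = 1.412e-08

1.412e-08 W/m^2


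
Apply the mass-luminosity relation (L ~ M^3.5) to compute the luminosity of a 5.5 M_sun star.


L/L_sun = (M/M_sun)^3.5 = 5.5^3.5 = 390.184

390.184 L_sun


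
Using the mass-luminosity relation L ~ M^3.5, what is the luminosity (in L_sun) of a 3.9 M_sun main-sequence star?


L/L_sun = (M/M_sun)^3.5 = 3.9^3.5 = 117.1456

117.1456 L_sun


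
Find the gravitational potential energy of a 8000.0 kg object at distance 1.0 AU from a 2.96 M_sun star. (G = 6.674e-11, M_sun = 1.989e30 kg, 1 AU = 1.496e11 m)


M = 2.96 * 1.989e30 kg = 5.88744e+30 kg; r = 1.0 AU * 1.496e11 m/AU = 1.496e+11 m. U = -GM*m/r = -(6.674e-11 * 5.88744e+30 * 8000.0) / 1.496e+11 = -2.101e+13

-2.101e+13 J


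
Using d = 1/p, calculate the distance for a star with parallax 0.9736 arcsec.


d = 1/p = 1/0.9736 = 1.0271

1.0271 pc


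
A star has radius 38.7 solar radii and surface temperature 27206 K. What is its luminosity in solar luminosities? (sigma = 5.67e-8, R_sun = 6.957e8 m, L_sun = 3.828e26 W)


R = 38.7 * 6.957e8 m = 2.692359e+10 m. L = 4*pi*R^2*sigma*T^4 = 4*pi*(2.692359e+10)^2 * 5.67e-8 * 27206^4 = 2.829551707e+32 W. L/L_sun = 2.829551707e+32 / 3.828e26 = 739172.3372

739172.3372 L_sun


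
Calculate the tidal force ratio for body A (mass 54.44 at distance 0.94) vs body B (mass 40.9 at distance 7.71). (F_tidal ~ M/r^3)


Ratio = (M1/r1^3) / (M2/r2^3) = (54.44/0.94^3) / (40.9/7.71^3) = 734.4705

734.4705


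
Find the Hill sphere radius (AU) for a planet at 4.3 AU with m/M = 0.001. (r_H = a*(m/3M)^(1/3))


r_H = a * (m/3M)^(1/3) = 4.3 * (0.001/3)^(1/3) = 0.2981

0.2981 AU


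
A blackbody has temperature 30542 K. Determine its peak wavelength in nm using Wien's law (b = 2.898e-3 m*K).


lam_max = b / T = 2.898e-3 / 30542 = 9.489e-08 m = 94.8857 nm

94.8857 nm


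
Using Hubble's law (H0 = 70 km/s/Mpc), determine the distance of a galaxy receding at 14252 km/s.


d = v / H0 = 14252 / 70 = 203.6

203.6 Mpc


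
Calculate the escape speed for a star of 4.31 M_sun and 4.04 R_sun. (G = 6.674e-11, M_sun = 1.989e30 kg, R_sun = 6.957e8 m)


M = 4.31 * 1.989e30 kg = 8.57259e+30 kg; R = 4.04 * 6.957e8 m = 2.810628e+09 m. v_esc = sqrt(2GM/R) = sqrt(2 * 6.674e-11 * 8.57259e+30 / 2.810628e+09) = 638061.3544

638061.3544 m/s


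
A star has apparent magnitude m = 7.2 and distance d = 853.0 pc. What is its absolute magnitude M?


M = m - 5*log10(d) + 5 = 7.2 - 5*log10(853.0) + 5 = -2.4547

-2.4547


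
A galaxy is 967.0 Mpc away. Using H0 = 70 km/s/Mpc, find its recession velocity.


v = H0 * d = 70 * 967.0 = 67690.0

67690.0 km/s


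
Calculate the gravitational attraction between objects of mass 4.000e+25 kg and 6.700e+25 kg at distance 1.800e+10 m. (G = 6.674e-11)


F = G*m1*m2/r^2 = 6.674e-11 * 4.000e+25 * 6.700e+25 / (1.800e+10)^2 = 6.674e-11 * 2.680e+51 / 3.240e+20 = 5.520e+20

5.520e+20 N


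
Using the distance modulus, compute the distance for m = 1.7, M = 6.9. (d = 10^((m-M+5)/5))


d = 10^((m - M + 5)/5) = 10^((1.7 - 6.9 + 5)/5) = 0.912

0.912 pc


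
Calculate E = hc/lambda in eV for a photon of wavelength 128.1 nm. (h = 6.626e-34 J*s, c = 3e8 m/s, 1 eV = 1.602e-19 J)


E = hc/lambda = 6.626e-34 * 3e8 / 1.281e-07 = 1.552e-18 J = 9.6864 eV

9.6864 eV


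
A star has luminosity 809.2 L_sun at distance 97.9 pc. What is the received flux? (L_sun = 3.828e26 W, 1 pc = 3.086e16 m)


F = L / (4*pi*d^2) = 3.098e+29 / (4*pi*(3.021e+18)^2) = 2.701e-09

2.701e-09 W/m^2


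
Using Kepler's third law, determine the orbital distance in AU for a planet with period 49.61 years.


a = P^(2/3) = 49.61^(2/3) = 13.5014

13.5014 AU


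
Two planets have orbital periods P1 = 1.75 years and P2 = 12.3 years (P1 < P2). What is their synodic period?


1/P_syn = |1/P1 - 1/P2| = |1/1.75 - 1/12.3| => P_syn = 2.0403

2.0403 years


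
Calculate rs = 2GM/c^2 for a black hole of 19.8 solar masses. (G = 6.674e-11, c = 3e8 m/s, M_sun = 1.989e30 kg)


M = 19.8 * 1.989e30 kg = 3.93822e+31 kg. rs = 2GM/c^2 = 2 * 6.674e-11 * 3.93822e+31 / (3e8)^2 = 58408.1784

58408.1784 m


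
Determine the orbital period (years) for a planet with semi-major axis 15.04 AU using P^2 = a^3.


P = a^(3/2) = 15.04^1.5 = 58.3273

58.3273 years


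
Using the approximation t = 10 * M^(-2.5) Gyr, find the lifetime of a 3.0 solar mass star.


t = 10 * M^(-2.5) = 10 * 3.0^(-2.5) = 0.6415

0.6415 Gyr


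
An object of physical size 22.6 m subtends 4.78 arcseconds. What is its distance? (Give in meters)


D = size / theta_rad, theta_rad = 4.78 * pi/(180*3600) = 2.317e-05, D = 975226.9082

975226.9082 m


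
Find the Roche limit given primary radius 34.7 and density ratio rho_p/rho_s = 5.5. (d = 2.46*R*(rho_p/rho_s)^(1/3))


d_Roche = 2.46 * 34.7 * 5.5^(1/3) = 150.6788

150.6788


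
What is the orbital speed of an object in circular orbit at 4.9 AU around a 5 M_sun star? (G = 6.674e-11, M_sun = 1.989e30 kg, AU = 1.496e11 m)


v = sqrt(GM/r) = sqrt(6.674e-11 * 9.945e+30 / 7.330e+11) = 30090.6562

30090.6562 m/s


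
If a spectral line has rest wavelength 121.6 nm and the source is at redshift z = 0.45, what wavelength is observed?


lam_obs = lam_emit * (1 + z) = 121.6 * (1 + 0.45) = 176.32

176.32 nm


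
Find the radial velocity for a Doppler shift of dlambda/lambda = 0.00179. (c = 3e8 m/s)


v = (dlambda/lambda) * c = 0.00179 * 3e8 = 537000.0

537000.0 m/s


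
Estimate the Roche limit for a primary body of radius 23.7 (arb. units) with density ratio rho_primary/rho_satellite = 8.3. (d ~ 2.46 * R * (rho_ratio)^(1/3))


d_Roche = 2.46 * 23.7 * 8.3^(1/3) = 118.0437

118.0437


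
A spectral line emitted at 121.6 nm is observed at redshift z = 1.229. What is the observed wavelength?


lam_obs = lam_emit * (1 + z) = 121.6 * (1 + 1.229) = 271.0464

271.0464 nm


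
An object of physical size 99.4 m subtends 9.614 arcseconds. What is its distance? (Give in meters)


D = size / theta_rad, theta_rad = 9.614 * pi/(180*3600) = 4.661e-05, D = 2.133e+06

2.133e+06 m


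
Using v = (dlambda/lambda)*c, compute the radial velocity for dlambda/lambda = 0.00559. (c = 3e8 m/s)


v = (dlambda/lambda) * c = 0.00559 * 3e8 = 1.677e+06

1.677e+06 m/s


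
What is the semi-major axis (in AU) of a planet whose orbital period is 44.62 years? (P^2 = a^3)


a = P^(2/3) = 44.62^(2/3) = 12.5802

12.5802 AU


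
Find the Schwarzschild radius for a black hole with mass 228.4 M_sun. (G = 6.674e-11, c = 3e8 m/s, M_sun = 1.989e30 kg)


M = 228.4 * 1.989e30 kg = 4.542876e+32 kg. rs = 2GM/c^2 = 2 * 6.674e-11 * 4.542876e+32 / (3e8)^2 = 673758.9872

673758.9872 m


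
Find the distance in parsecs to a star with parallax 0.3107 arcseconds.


d = 1/p = 1/0.3107 = 3.2185

3.2185 pc


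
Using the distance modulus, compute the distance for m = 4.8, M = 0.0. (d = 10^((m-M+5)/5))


d = 10^((m - M + 5)/5) = 10^((4.8 - 0.0 + 5)/5) = 91.2011

91.2011 pc


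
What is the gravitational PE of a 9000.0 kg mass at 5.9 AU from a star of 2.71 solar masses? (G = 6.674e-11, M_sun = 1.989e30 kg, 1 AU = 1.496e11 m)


M = 2.71 * 1.989e30 kg = 5.39019e+30 kg; r = 5.9 AU * 1.496e11 m/AU = 8.8264e+11 m. U = -GM*m/r = -(6.674e-11 * 5.39019e+30 * 9000.0) / 8.8264e+11 = -3.668e+12

-3.668e+12 J


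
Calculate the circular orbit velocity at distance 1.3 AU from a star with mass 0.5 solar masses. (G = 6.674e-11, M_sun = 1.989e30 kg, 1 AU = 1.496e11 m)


v = sqrt(GM/r) = sqrt(6.674e-11 * 9.945e+29 / 1.945e+11) = 18473.8759

18473.8759 m/s


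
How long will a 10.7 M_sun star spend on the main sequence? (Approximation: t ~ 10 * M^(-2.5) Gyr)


t = 10 * M^(-2.5) = 10 * 10.7^(-2.5) = 0.0267

0.0267 Gyr


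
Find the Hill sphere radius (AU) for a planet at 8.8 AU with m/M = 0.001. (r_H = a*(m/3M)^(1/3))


r_H = a * (m/3M)^(1/3) = 8.8 * (0.001/3)^(1/3) = 0.6102

0.6102 AU


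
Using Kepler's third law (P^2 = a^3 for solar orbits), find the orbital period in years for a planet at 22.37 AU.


P = a^(3/2) = 22.37^1.5 = 105.8032

105.8032 years


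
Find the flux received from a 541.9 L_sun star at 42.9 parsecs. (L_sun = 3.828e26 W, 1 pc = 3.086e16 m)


F = L / (4*pi*d^2) = 2.074e+29 / (4*pi*(1.324e+18)^2) = 9.418e-09

9.418e-09 W/m^2


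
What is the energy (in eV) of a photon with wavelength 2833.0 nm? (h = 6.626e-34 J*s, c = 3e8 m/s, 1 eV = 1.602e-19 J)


E = hc/lambda = 6.626e-34 * 3e8 / 2.833e-06 = 7.017e-20 J = 0.438 eV

0.438 eV


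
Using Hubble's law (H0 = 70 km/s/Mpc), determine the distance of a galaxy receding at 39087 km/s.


d = v / H0 = 39087 / 70 = 558.3857

558.3857 Mpc


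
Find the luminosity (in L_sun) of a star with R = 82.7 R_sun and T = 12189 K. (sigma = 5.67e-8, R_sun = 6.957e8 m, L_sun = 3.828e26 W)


R = 82.7 * 6.957e8 m = 5.753439e+10 m. L = 4*pi*R^2*sigma*T^4 = 4*pi*(5.753439e+10)^2 * 5.67e-8 * 12189^4 = 5.206192916e+31 W. L/L_sun = 5.206192916e+31 / 3.828e26 = 136002.9497

136002.9497 L_sun


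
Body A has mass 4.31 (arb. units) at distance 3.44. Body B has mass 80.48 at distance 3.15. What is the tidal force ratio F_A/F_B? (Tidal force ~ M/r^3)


Ratio = (M1/r1^3) / (M2/r2^3) = (4.31/3.44^3) / (80.48/3.15^3) = 0.0411

0.0411


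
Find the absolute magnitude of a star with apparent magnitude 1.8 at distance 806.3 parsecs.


M = m - 5*log10(d) + 5 = 1.8 - 5*log10(806.3) + 5 = -7.7325

-7.7325


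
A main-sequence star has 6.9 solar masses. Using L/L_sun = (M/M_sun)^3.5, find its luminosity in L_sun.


L/L_sun = (M/M_sun)^3.5 = 6.9^3.5 = 862.9225

862.9225 L_sun


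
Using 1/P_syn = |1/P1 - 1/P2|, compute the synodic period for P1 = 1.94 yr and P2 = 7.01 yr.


1/P_syn = |1/P1 - 1/P2| = |1/1.94 - 1/7.01| => P_syn = 2.6823

2.6823 years


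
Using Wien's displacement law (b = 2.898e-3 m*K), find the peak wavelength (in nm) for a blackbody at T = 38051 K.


lam_max = b / T = 2.898e-3 / 38051 = 7.616e-08 m = 76.1609 nm

76.1609 nm


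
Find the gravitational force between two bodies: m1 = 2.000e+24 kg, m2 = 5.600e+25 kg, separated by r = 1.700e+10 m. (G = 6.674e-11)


F = G*m1*m2/r^2 = 6.674e-11 * 2.000e+24 * 5.600e+25 / (1.700e+10)^2 = 6.674e-11 * 1.120e+50 / 2.890e+20 = 2.586e+19

2.586e+19 N


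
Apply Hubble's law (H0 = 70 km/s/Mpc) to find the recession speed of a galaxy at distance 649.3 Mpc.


v = H0 * d = 70 * 649.3 = 45451.0

45451.0 km/s


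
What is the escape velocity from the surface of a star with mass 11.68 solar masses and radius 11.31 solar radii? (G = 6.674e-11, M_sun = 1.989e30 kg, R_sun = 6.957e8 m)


M = 11.68 * 1.989e30 kg = 2.323152e+31 kg; R = 11.31 * 6.957e8 m = 7.868367e+09 m. v_esc = sqrt(2GM/R) = sqrt(2 * 6.674e-11 * 2.323152e+31 / 7.868367e+09) = 627775.8544

627775.8544 m/s


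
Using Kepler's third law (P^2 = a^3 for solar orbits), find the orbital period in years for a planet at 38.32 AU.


P = a^(3/2) = 38.32^1.5 = 237.2129

237.2129 years


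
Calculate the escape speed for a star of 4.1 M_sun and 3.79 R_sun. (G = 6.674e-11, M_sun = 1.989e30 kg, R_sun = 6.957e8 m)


M = 4.1 * 1.989e30 kg = 8.1549e+30 kg; R = 3.79 * 6.957e8 m = 2.636703e+09 m. v_esc = sqrt(2GM/R) = sqrt(2 * 6.674e-11 * 8.1549e+30 / 2.636703e+09) = 642520.239

642520.239 m/s


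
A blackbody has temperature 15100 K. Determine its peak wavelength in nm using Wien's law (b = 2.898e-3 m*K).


lam_max = b / T = 2.898e-3 / 15100 = 1.919e-07 m = 191.9205 nm

191.9205 nm


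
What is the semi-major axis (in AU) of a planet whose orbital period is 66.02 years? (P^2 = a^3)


a = P^(2/3) = 66.02^(2/3) = 16.3349

16.3349 AU


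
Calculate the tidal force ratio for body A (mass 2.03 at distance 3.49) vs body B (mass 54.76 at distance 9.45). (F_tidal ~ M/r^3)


Ratio = (M1/r1^3) / (M2/r2^3) = (2.03/3.49^3) / (54.76/9.45^3) = 0.736

0.736


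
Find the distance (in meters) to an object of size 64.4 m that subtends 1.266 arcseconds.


D = size / theta_rad, theta_rad = 1.266 * pi/(180*3600) = 6.138e-06, D = 1.049e+07

1.049e+07 m


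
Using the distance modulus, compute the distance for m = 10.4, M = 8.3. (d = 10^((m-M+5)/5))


d = 10^((m - M + 5)/5) = 10^((10.4 - 8.3 + 5)/5) = 26.3027

26.3027 pc


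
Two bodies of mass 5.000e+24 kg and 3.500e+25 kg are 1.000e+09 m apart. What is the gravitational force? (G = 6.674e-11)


F = G*m1*m2/r^2 = 6.674e-11 * 5.000e+24 * 3.500e+25 / (1.000e+09)^2 = 6.674e-11 * 1.750e+50 / 1.000e+18 = 1.168e+22

1.168e+22 N


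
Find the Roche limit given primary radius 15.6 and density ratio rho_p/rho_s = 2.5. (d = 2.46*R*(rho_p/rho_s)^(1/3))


d_Roche = 2.46 * 15.6 * 2.5^(1/3) = 52.0842

52.0842


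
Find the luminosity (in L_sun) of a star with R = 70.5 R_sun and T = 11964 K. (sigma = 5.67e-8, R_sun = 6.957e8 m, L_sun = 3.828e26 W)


R = 70.5 * 6.957e8 m = 4.904685e+10 m. L = 4*pi*R^2*sigma*T^4 = 4*pi*(4.904685e+10)^2 * 5.67e-8 * 11964^4 = 3.511727278e+31 W. L/L_sun = 3.511727278e+31 / 3.828e26 = 91737.9122

91737.9122 L_sun


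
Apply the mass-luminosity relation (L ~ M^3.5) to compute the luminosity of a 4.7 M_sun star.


L/L_sun = (M/M_sun)^3.5 = 4.7^3.5 = 225.0829

225.0829 L_sun


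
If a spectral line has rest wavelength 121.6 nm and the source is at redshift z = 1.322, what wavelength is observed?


lam_obs = lam_emit * (1 + z) = 121.6 * (1 + 1.322) = 282.3552

282.3552 nm


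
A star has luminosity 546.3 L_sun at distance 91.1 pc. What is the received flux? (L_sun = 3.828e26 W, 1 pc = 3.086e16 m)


F = L / (4*pi*d^2) = 2.091e+29 / (4*pi*(2.811e+18)^2) = 2.106e-09

2.106e-09 W/m^2


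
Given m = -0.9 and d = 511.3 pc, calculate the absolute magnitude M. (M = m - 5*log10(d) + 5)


M = m - 5*log10(d) + 5 = -0.9 - 5*log10(511.3) + 5 = -9.4434

-9.4434


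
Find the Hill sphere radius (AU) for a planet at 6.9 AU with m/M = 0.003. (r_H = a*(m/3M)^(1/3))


r_H = a * (m/3M)^(1/3) = 6.9 * (0.003/3)^(1/3) = 0.69

0.69 AU


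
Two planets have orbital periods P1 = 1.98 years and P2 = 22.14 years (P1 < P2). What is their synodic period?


1/P_syn = |1/P1 - 1/P2| = |1/1.98 - 1/22.14| => P_syn = 2.1745

2.1745 years


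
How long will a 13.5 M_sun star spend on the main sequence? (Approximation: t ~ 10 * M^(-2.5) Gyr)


t = 10 * M^(-2.5) = 10 * 13.5^(-2.5) = 0.0149

0.0149 Gyr


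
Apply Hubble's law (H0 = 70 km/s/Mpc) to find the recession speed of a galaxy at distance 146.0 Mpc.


v = H0 * d = 70 * 146.0 = 10220.0

10220.0 km/s


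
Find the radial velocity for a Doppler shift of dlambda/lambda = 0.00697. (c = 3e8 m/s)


v = (dlambda/lambda) * c = 0.00697 * 3e8 = 2.091e+06

2.091e+06 m/s


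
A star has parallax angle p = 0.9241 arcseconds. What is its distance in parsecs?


d = 1/p = 1/0.9241 = 1.0821

1.0821 pc


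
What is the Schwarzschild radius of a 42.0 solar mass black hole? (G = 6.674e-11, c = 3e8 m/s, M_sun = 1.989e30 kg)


M = 42.0 * 1.989e30 kg = 8.3538e+31 kg. rs = 2GM/c^2 = 2 * 6.674e-11 * 8.3538e+31 / (3e8)^2 = 123896.136

123896.136 m


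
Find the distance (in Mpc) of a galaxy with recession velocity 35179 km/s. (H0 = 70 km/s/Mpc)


d = v / H0 = 35179 / 70 = 502.5571

502.5571 Mpc


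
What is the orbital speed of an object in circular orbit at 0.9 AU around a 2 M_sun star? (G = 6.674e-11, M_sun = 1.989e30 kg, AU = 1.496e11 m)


v = sqrt(GM/r) = sqrt(6.674e-11 * 3.978e+30 / 1.346e+11) = 44405.6712

44405.6712 m/s


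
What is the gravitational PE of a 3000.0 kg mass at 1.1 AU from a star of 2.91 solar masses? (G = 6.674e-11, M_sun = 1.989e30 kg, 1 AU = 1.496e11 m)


M = 2.91 * 1.989e30 kg = 5.78799e+30 kg; r = 1.1 AU * 1.496e11 m/AU = 1.6456e+11 m. U = -GM*m/r = -(6.674e-11 * 5.78799e+30 * 3000.0) / 1.6456e+11 = -7.042e+12

-7.042e+12 J


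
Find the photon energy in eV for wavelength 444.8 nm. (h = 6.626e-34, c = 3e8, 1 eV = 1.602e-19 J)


E = hc/lambda = 6.626e-34 * 3e8 / 4.448e-07 = 4.469e-19 J = 2.7896 eV

2.7896 eV


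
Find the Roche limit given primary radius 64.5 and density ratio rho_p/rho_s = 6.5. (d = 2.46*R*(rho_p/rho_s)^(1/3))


d_Roche = 2.46 * 64.5 * 6.5^(1/3) = 296.1188

296.1188


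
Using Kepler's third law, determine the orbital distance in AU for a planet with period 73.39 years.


a = P^(2/3) = 73.39^(2/3) = 17.529

17.529 AU


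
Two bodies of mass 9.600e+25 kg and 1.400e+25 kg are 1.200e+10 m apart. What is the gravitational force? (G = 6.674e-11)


F = G*m1*m2/r^2 = 6.674e-11 * 9.600e+25 * 1.400e+25 / (1.200e+10)^2 = 6.674e-11 * 1.344e+51 / 1.440e+20 = 6.229e+20

6.229e+20 N


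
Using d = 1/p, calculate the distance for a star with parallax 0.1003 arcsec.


d = 1/p = 1/0.1003 = 9.9701

9.9701 pc


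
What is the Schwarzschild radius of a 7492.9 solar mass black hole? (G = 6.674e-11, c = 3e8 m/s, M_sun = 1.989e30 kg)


M = 7492.9 * 1.989e30 kg = 1.49033781e+34 kg. rs = 2GM/c^2 = 2 * 6.674e-11 * 1.49033781e+34 / (3e8)^2 = 2.210e+07

2.210e+07 m


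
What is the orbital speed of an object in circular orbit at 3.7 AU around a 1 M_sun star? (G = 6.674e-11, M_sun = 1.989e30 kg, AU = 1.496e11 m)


v = sqrt(GM/r) = sqrt(6.674e-11 * 1.989e+30 / 5.535e+11) = 15486.1633

15486.1633 m/s


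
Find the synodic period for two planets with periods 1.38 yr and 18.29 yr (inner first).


1/P_syn = |1/P1 - 1/P2| = |1/1.38 - 1/18.29| => P_syn = 1.4926

1.4926 years


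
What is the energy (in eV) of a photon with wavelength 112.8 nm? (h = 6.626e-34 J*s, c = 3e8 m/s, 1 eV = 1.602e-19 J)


E = hc/lambda = 6.626e-34 * 3e8 / 1.128e-07 = 1.762e-18 J = 11.0002 eV

11.0002 eV


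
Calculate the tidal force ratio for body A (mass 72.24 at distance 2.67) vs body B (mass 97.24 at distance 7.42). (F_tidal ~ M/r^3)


Ratio = (M1/r1^3) / (M2/r2^3) = (72.24/2.67^3) / (97.24/7.42^3) = 15.9445

15.9445


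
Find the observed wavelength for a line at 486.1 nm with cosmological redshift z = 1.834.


lam_obs = lam_emit * (1 + z) = 486.1 * (1 + 1.834) = 1377.6074

1377.6074 nm


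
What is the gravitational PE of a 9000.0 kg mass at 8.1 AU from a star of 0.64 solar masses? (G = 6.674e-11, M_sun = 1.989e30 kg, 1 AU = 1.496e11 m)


M = 0.64 * 1.989e30 kg = 1.27296e+30 kg; r = 8.1 AU * 1.496e11 m/AU = 1.21176e+12 m. U = -GM*m/r = -(6.674e-11 * 1.27296e+30 * 9000.0) / 1.21176e+12 = -6.310e+11

-6.310e+11 J


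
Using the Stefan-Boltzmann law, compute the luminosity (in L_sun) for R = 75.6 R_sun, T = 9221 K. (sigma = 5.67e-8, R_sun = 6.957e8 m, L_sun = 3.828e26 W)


R = 75.6 * 6.957e8 m = 5.259492e+10 m. L = 4*pi*R^2*sigma*T^4 = 4*pi*(5.259492e+10)^2 * 5.67e-8 * 9221^4 = 1.424926977e+31 W. L/L_sun = 1.424926977e+31 / 3.828e26 = 37223.7977

37223.7977 L_sun


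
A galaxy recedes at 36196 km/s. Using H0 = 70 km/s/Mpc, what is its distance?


d = v / H0 = 36196 / 70 = 517.0857

517.0857 Mpc


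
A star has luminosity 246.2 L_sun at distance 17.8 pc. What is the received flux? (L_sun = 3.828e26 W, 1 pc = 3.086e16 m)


F = L / (4*pi*d^2) = 9.425e+28 / (4*pi*(5.493e+17)^2) = 2.486e-08

2.486e-08 W/m^2


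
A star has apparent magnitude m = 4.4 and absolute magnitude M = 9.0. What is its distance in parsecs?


d = 10^((m - M + 5)/5) = 10^((4.4 - 9.0 + 5)/5) = 1.2023

1.2023 pc


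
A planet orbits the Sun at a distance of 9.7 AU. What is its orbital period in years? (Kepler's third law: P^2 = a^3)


P = a^(3/2) = 9.7^1.5 = 30.2105

30.2105 years


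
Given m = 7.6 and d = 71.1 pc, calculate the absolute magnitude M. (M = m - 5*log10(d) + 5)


M = m - 5*log10(d) + 5 = 7.6 - 5*log10(71.1) + 5 = 3.3407

3.3407


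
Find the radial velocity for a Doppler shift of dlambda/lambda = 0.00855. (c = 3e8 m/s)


v = (dlambda/lambda) * c = 0.00855 * 3e8 = 2.565e+06

2.565e+06 m/s


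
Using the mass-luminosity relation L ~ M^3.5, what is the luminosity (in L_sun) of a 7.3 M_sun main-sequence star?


L/L_sun = (M/M_sun)^3.5 = 7.3^3.5 = 1051.0661

1051.0661 L_sun


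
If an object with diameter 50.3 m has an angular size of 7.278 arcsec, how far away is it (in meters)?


D = size / theta_rad, theta_rad = 7.278 * pi/(180*3600) = 3.528e-05, D = 1.426e+06

1.426e+06 m


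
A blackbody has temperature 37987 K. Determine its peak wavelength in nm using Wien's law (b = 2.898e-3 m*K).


lam_max = b / T = 2.898e-3 / 37987 = 7.629e-08 m = 76.2893 nm

76.2893 nm


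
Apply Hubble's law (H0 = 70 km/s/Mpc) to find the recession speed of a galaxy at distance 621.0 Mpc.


v = H0 * d = 70 * 621.0 = 43470.0

43470.0 km/s


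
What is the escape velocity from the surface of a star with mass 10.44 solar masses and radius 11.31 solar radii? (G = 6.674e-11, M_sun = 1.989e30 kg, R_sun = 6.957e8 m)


M = 10.44 * 1.989e30 kg = 2.076516e+31 kg; R = 11.31 * 6.957e8 m = 7.868367e+09 m. v_esc = sqrt(2GM/R) = sqrt(2 * 6.674e-11 * 2.076516e+31 / 7.868367e+09) = 593517.3729

593517.3729 m/s


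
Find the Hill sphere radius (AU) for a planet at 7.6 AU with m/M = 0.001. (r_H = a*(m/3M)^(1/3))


r_H = a * (m/3M)^(1/3) = 7.6 * (0.001/3)^(1/3) = 0.527

0.527 AU


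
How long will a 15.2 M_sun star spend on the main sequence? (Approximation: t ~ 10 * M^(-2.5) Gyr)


t = 10 * M^(-2.5) = 10 * 15.2^(-2.5) = 0.0111

0.0111 Gyr


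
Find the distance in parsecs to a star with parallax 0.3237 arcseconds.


d = 1/p = 1/0.3237 = 3.0893

3.0893 pc


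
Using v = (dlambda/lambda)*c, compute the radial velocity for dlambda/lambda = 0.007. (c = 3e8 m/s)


v = (dlambda/lambda) * c = 0.007 * 3e8 = 2.100e+06

2.100e+06 m/s


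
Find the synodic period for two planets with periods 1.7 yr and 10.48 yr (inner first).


1/P_syn = |1/P1 - 1/P2| = |1/1.7 - 1/10.48| => P_syn = 2.0292

2.0292 years


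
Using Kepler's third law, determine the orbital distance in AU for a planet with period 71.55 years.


a = P^(2/3) = 71.55^(2/3) = 17.2348

17.2348 AU


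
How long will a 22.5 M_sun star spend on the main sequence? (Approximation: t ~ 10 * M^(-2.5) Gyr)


t = 10 * M^(-2.5) = 10 * 22.5^(-2.5) = 0.0042

0.0042 Gyr


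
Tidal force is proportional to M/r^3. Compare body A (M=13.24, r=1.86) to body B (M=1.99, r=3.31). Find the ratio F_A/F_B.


Ratio = (M1/r1^3) / (M2/r2^3) = (13.24/1.86^3) / (1.99/3.31^3) = 37.4956

37.4956


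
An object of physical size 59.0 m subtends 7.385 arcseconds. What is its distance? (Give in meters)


D = size / theta_rad, theta_rad = 7.385 * pi/(180*3600) = 3.580e-05, D = 1.648e+06

1.648e+06 m


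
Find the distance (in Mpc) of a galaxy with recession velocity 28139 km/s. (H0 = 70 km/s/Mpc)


d = v / H0 = 28139 / 70 = 401.9857

401.9857 Mpc


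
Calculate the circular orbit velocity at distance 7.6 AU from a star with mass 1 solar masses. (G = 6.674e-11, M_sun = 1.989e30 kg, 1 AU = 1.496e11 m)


v = sqrt(GM/r) = sqrt(6.674e-11 * 1.989e+30 / 1.137e+12) = 10805.3266

10805.3266 m/s


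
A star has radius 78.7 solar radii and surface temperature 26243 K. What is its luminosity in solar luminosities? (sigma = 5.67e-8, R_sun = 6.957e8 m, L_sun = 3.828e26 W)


R = 78.7 * 6.957e8 m = 5.475159e+10 m. L = 4*pi*R^2*sigma*T^4 = 4*pi*(5.475159e+10)^2 * 5.67e-8 * 26243^4 = 1.013072009e+33 W. L/L_sun = 1.013072009e+33 / 3.828e26 = 2.646e+06

2.646e+06 L_sun


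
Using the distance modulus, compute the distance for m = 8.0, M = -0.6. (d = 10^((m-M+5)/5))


d = 10^((m - M + 5)/5) = 10^((8.0 - -0.6 + 5)/5) = 524.8075

524.8075 pc


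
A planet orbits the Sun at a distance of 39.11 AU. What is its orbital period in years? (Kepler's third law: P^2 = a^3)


P = a^(3/2) = 39.11^1.5 = 244.5861

244.5861 years


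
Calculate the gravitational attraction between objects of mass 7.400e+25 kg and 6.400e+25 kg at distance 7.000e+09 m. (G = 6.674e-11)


F = G*m1*m2/r^2 = 6.674e-11 * 7.400e+25 * 6.400e+25 / (7.000e+09)^2 = 6.674e-11 * 4.736e+51 / 4.900e+19 = 6.451e+21

6.451e+21 N


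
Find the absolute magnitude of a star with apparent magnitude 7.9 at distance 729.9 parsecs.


M = m - 5*log10(d) + 5 = 7.9 - 5*log10(729.9) + 5 = -1.4163

-1.4163


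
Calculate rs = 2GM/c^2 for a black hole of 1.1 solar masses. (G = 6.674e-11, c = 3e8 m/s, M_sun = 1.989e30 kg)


M = 1.1 * 1.989e30 kg = 2.1879e+30 kg. rs = 2GM/c^2 = 2 * 6.674e-11 * 2.1879e+30 / (3e8)^2 = 3244.8988

3244.8988 m


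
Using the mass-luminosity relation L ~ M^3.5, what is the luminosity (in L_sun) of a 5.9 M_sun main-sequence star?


L/L_sun = (M/M_sun)^3.5 = 5.9^3.5 = 498.8639

498.8639 L_sun


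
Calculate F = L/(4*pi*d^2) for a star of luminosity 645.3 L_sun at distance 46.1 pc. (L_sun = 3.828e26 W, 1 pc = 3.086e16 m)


F = L / (4*pi*d^2) = 2.470e+29 / (4*pi*(1.423e+18)^2) = 9.712e-09

9.712e-09 W/m^2


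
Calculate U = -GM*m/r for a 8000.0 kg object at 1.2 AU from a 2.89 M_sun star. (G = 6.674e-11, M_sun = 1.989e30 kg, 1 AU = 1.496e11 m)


M = 2.89 * 1.989e30 kg = 5.74821e+30 kg; r = 1.2 AU * 1.496e11 m/AU = 1.7952e+11 m. U = -GM*m/r = -(6.674e-11 * 5.74821e+30 * 8000.0) / 1.7952e+11 = -1.710e+13

-1.710e+13 J


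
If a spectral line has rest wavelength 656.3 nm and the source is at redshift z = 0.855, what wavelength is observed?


lam_obs = lam_emit * (1 + z) = 656.3 * (1 + 0.855) = 1217.4365

1217.4365 nm
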